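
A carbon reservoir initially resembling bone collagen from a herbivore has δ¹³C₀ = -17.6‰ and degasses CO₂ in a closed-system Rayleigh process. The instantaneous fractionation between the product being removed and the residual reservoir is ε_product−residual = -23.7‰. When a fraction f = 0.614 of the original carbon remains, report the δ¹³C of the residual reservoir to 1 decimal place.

-6.2‰

Rayleigh residual: δ_res = (δ₀ + 1000)·f^(α−1) − 1000
α = ε/1000 + 1 = 0.97630, so α − 1 = -0.02370
f^(α−1) = 0.614^(-0.02370) = 1.011627
δ_res = (-17.6 + 1000) × 1.011627 − 1000 = 993.822 − 1000 = -6.18‰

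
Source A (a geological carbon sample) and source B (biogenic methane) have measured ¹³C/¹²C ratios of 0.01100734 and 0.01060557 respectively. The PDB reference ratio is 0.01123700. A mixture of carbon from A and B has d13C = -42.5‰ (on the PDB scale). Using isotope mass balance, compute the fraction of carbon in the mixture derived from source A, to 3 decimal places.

0.383

δ_A = (0.01100734/0.01123700 − 1)×1000 = (0.979562 − 1)×1000 = -20.438‰
δ_B = (0.01060557/0.01123700 − 1)×1000 = (0.943808 − 1)×1000 = -56.192‰
f_A = (δ_mix − δ_B)/(δ_A − δ_B) = (-42.5 − (-56.192))/(-20.438 − (-56.192))
f_A = 13.692 / 35.754 = 0.3829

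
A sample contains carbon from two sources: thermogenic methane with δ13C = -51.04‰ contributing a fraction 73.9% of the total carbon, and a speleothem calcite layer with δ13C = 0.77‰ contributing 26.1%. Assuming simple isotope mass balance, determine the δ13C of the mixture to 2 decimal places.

-37.52‰

δ_mix = f_A·δ_A + f_B·δ_B
δ_mix = 0.739 × (-51.04) + 0.261 × (0.77)
δ_mix = -37.719 + 0.201 = -37.518‰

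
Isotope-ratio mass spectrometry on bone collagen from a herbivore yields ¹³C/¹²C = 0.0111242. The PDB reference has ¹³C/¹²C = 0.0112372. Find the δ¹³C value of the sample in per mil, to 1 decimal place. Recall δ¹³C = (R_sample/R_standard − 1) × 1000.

δ¹³C = (R_sample / R_standard − 1) × 1000
R_sample / R_standard = 0.0111242 / 0.0112372 = 0.989944
δ¹³C = (0.989944 − 1) × 1000 = -10.06 per mil

-10.1 per mil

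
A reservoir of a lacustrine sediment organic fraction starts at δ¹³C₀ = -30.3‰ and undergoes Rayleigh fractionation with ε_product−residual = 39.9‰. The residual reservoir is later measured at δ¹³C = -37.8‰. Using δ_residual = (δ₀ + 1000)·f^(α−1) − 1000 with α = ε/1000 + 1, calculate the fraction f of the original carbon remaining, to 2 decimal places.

α − 1 = ε/1000 = 0.0399
(δ_res + 1000)/(δ₀ + 1000) = (-37.8 + 1000)/(-30.3 + 1000) = 962.2/969.7 = 0.992266
f = 0.992266^(1/0.0399) = exp(ln(0.992266)/0.0399) = exp(-0.00776/0.0399)
f = exp(-0.1946) = 0.8232

0.82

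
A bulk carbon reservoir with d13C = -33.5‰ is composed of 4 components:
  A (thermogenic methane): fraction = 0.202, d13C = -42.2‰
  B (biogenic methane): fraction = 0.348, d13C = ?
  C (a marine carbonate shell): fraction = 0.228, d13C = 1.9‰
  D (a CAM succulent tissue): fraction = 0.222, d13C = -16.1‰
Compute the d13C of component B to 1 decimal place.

-62.7‰

Isotope mass balance: δ_bulk = Σ fᵢ·δᵢ.
-33.5 = 0.202×(-42.2) + 0.348×δ_B + 0.228×(1.9) + 0.222×(-16.1)
0.348·δ_B = -33.5 − (-11.665) = -21.835
δ_B = -21.835 / 0.348 = -62.74‰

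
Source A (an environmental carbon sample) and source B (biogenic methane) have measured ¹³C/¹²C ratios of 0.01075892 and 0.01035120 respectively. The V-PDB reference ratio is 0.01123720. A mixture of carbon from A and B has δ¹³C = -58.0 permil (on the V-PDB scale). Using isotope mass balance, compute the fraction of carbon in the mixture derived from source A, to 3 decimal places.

δ_A = (0.01075892/0.01123720 − 1)×1000 = (0.957438 − 1)×1000 = -42.562 permil
δ_B = (0.01035120/0.01123720 − 1)×1000 = (0.921155 − 1)×1000 = -78.845 permil
f_A = (δ_mix − δ_B)/(δ_A − δ_B) = (-58.0 − (-78.845))/(-42.562 − (-78.845))
f_A = 20.845 / 36.283 = 0.5745

0.575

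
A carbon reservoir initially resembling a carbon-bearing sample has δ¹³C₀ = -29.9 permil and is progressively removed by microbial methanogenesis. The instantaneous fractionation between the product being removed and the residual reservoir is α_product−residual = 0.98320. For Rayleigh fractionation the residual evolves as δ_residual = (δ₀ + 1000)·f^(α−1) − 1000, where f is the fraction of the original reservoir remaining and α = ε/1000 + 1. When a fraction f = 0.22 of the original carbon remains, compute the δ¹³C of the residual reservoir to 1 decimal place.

Rayleigh residual: δ_res = (δ₀ + 1000)·f^(α−1) − 1000
α − 1 = -0.01680
f^(α−1) = 0.22^(-0.01680) = 1.025764
δ_res = (-29.9 + 1000) × 1.025764 − 1000 = 995.093 − 1000 = -4.91 permil

-4.9 permil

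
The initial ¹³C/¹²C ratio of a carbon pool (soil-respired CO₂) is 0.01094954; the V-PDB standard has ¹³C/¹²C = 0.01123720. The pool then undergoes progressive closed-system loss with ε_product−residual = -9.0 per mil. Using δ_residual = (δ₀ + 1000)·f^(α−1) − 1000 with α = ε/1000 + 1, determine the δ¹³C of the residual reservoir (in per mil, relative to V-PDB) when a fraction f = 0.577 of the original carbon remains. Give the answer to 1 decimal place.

-20.8 per mil

δ₀ = (0.01094954/0.01123720 − 1)×1000 = (0.974401 − 1)×1000 = -25.599 per mil
α − 1 = ε/1000 = -0.0090
f^(α−1) = 0.577^(-0.0090) = 1.004961
δ_res = (-25.599 + 1000) × 1.004961 − 1000 = 979.236 − 1000 = -20.76 per mil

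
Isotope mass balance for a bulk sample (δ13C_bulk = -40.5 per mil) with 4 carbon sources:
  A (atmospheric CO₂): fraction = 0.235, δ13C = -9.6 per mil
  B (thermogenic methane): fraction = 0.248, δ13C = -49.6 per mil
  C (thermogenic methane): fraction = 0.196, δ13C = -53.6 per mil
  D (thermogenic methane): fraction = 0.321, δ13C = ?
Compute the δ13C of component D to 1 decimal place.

Isotope mass balance: δ_bulk = Σ fᵢ·δᵢ.
-40.5 = 0.235×(-9.6) + 0.248×(-49.6) + 0.196×(-53.6) + 0.321×δ_D
0.321·δ_D = -40.5 − (-25.062) = -15.438
δ_D = -15.438 / 0.321 = -48.09 per mil

-48.1 per mil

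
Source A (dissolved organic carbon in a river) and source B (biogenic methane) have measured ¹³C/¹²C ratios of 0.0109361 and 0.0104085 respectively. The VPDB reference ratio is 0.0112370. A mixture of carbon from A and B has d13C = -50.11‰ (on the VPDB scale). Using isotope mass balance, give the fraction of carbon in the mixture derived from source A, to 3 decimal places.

δ_A = (0.0109361/0.0112370 − 1)×1000 = (0.973222 − 1)×1000 = -26.778‰
δ_B = (0.0104085/0.0112370 − 1)×1000 = (0.926270 − 1)×1000 = -73.730‰
f_A = (δ_mix − δ_B)/(δ_A − δ_B) = (-50.11 − (-73.730))/(-26.778 − (-73.730))
f_A = 23.620 / 46.952 = 0.5031

0.503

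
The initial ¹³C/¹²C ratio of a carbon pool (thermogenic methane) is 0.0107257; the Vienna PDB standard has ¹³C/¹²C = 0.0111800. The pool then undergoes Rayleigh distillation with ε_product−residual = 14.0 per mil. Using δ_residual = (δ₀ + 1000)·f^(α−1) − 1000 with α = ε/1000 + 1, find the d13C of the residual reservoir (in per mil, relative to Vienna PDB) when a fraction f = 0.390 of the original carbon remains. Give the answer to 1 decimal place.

δ₀ = (0.0107257/0.0111800 − 1)×1000 = (0.959365 − 1)×1000 = -40.635 per mil
α − 1 = ε/1000 = 0.0140
f^(α−1) = 0.390^(0.0140) = 0.986904
δ_res = (-40.635 + 1000) × 0.986904 − 1000 = 946.801 − 1000 = -53.20 per mil

-53.2 per mil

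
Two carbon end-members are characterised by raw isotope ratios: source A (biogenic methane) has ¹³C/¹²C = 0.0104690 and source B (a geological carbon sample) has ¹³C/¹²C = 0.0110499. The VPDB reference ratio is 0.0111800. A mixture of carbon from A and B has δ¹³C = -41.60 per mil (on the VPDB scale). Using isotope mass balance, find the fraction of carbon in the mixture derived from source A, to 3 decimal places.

δ_A = (0.0104690/0.0111800 − 1)×1000 = (0.936404 − 1)×1000 = -63.596 per mil
δ_B = (0.0110499/0.0111800 − 1)×1000 = (0.988363 − 1)×1000 = -11.637 per mil
f_A = (δ_mix − δ_B)/(δ_A − δ_B) = (-41.60 − (-11.637))/(-63.596 − (-11.637))
f_A = -29.963 / -51.959 = 0.5767

0.577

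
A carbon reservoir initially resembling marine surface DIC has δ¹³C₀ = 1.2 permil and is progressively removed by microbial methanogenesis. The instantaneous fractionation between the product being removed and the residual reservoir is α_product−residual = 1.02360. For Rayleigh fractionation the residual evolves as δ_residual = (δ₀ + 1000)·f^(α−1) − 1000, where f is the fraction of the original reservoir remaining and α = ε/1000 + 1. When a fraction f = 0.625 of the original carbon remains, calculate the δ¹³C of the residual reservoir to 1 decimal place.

-9.8 permil

Rayleigh residual: δ_res = (δ₀ + 1000)·f^(α−1) − 1000
α − 1 = 0.02360
f^(α−1) = 0.625^(0.02360) = 0.988969
δ_res = (1.2 + 1000) × 0.988969 − 1000 = 990.156 − 1000 = -9.84 permil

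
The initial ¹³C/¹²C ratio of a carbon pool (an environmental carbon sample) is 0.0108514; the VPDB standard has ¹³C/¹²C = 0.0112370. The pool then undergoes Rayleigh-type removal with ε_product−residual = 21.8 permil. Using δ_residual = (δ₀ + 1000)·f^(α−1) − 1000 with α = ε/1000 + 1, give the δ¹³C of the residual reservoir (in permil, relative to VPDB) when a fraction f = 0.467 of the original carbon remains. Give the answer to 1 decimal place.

-50.2 permil

δ₀ = (0.0108514/0.0112370 − 1)×1000 = (0.965685 − 1)×1000 = -34.315 permil
α − 1 = ε/1000 = 0.0218
f^(α−1) = 0.467^(0.0218) = 0.983538
δ_res = (-34.315 + 1000) × 0.983538 − 1000 = 949.788 − 1000 = -50.21 permil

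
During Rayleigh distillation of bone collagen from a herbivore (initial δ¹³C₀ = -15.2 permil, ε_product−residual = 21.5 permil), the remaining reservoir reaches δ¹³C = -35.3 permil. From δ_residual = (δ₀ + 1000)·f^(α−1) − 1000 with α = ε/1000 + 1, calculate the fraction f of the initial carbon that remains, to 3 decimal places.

0.383

α − 1 = ε/1000 = 0.0215
(δ_res + 1000)/(δ₀ + 1000) = (-35.3 + 1000)/(-15.2 + 1000) = 964.7/984.8 = 0.979590
f = 0.979590^(1/0.0215) = exp(ln(0.979590)/0.0215) = exp(-0.02062/0.0215)
f = exp(-0.9591) = 0.3832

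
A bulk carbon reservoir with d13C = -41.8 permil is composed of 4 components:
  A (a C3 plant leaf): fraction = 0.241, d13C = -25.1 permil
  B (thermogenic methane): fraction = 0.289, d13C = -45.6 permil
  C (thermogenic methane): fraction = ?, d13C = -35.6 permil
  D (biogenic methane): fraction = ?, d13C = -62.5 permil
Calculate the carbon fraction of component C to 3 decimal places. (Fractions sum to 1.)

0.253

Let f_C and f_D be the unknown fractions; fractions sum to 1 so f_C + f_D = 0.470.
Mass balance: Σ fᵢ·δᵢ = δ_bulk ⇒ f_C·(-35.6) + f_D·(-62.5) = -41.8 − (-19.227) = -22.572
Substitute f_D = 0.470 − f_C:
f_C·(-35.6 − -62.5) = -22.572 − 0.470×(-62.5) = 6.803
f_C = 6.803 / 26.9 = 0.2529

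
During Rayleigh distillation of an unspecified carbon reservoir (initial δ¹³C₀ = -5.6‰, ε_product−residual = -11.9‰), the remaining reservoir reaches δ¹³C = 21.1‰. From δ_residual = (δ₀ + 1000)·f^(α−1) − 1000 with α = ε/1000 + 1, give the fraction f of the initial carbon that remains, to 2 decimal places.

0.11

α − 1 = ε/1000 = -0.0119
(δ_res + 1000)/(δ₀ + 1000) = (21.1 + 1000)/(-5.6 + 1000) = 1021.1/994.4 = 1.026850
f = 1.026850^(1/-0.0119) = exp(ln(1.026850)/-0.0119) = exp(0.02650/-0.0119)
f = exp(-2.2266) = 0.1079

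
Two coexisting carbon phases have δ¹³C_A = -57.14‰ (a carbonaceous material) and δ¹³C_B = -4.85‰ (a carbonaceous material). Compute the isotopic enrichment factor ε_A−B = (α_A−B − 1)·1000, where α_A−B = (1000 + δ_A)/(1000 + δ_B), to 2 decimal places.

α_A−B = (1000 + -57.14) / (1000 + -4.85) = 942.86 / 995.15 = 0.947455
ε_A−B = (0.947455 − 1) × 1000 = -52.545‰
(The approximation ε ≈ δ_A − δ_B would give -52.29‰.)

-52.54‰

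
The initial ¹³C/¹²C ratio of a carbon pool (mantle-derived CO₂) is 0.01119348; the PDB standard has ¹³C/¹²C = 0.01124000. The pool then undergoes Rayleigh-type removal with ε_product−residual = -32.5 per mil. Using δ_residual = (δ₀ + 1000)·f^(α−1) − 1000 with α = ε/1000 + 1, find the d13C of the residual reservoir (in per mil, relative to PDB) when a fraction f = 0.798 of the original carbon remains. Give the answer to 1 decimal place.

δ₀ = (0.01119348/0.01124000 − 1)×1000 = (0.995861 − 1)×1000 = -4.139 per mil
α − 1 = ε/1000 = -0.0325
f^(α−1) = 0.798^(-0.0325) = 1.007360
δ_res = (-4.139 + 1000) × 1.007360 − 1000 = 1003.191 − 1000 = 3.19 per mil

3.2 per mil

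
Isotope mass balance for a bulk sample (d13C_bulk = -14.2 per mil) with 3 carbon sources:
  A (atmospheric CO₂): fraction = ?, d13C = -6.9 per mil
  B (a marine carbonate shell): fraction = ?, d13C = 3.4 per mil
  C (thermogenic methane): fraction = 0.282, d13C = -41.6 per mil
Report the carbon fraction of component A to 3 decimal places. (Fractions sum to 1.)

Let f_A and f_B be the unknown fractions; fractions sum to 1 so f_A + f_B = 0.718.
Mass balance: Σ fᵢ·δᵢ = δ_bulk ⇒ f_A·(-6.9) + f_B·(3.4) = -14.2 − (-11.731) = -2.469
Substitute f_B = 0.718 − f_A:
f_A·(-6.9 − 3.4) = -2.469 − 0.718×(3.4) = -4.910
f_A = -4.910 / -10.3 = 0.4767

0.477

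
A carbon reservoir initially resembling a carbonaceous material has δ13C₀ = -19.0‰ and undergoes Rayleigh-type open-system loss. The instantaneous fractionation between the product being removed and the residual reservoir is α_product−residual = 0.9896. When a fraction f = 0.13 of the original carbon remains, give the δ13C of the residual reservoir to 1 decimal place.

Rayleigh residual: δ_res = (δ₀ + 1000)·f^(α−1) − 1000
α − 1 = -0.01040
f^(α−1) = 0.13^(-0.01040) = 1.021445
δ_res = (-19.0 + 1000) × 1.021445 − 1000 = 1002.038 − 1000 = 2.04‰

2.0‰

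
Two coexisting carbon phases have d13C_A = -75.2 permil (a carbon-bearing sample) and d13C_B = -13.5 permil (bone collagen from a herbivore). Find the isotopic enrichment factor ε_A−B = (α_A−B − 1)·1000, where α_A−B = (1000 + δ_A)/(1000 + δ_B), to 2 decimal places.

α_A−B = (1000 + -75.2) / (1000 + -13.5) = 924.8 / 986.5 = 0.937456
ε_A−B = (0.937456 − 1) × 1000 = -62.544 permil
(The approximation ε ≈ δ_A − δ_B would give -61.7 permil.)

-62.54 permil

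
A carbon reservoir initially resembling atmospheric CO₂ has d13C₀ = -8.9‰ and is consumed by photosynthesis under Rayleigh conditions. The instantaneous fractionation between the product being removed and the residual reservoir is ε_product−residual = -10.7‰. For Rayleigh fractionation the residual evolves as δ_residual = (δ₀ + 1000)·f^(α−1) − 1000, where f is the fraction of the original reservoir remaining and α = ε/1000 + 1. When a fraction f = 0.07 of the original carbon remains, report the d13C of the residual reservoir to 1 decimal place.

Rayleigh residual: δ_res = (δ₀ + 1000)·f^(α−1) − 1000
α = ε/1000 + 1 = 0.98930, so α − 1 = -0.01070
f^(α−1) = 0.07^(-0.01070) = 1.028863
δ_res = (-8.9 + 1000) × 1.028863 − 1000 = 1019.706 − 1000 = 19.71‰

19.7‰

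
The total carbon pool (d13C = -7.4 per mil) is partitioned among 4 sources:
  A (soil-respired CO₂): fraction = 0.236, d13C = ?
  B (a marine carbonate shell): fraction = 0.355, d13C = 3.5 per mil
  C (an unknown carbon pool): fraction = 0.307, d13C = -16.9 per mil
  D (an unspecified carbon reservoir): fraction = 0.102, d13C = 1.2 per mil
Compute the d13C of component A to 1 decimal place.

Isotope mass balance: δ_bulk = Σ fᵢ·δᵢ.
-7.4 = 0.236×δ_A + 0.355×(3.5) + 0.307×(-16.9) + 0.102×(1.2)
0.236·δ_A = -7.4 − (-3.823) = -3.577
δ_A = -3.577 / 0.236 = -15.16 per mil

-15.2 per mil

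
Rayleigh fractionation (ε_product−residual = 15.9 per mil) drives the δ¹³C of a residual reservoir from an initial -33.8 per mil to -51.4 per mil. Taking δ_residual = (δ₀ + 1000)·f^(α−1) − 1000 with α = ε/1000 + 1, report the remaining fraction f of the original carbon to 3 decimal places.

0.315

α − 1 = ε/1000 = 0.0159
(δ_res + 1000)/(δ₀ + 1000) = (-51.4 + 1000)/(-33.8 + 1000) = 948.6/966.2 = 0.981784
f = 0.981784^(1/0.0159) = exp(ln(0.981784)/0.0159) = exp(-0.01838/0.0159)
f = exp(-1.1562) = 0.3147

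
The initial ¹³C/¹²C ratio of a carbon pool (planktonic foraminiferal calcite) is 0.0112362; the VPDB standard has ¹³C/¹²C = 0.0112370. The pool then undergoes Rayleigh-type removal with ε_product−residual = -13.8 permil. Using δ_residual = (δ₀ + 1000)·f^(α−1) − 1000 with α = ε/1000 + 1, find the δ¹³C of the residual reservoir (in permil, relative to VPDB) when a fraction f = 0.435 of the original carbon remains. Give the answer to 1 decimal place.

11.5 permil

δ₀ = (0.0112362/0.0112370 − 1)×1000 = (0.999929 − 1)×1000 = -0.071 permil
α − 1 = ε/1000 = -0.0138
f^(α−1) = 0.435^(-0.0138) = 1.011553
δ_res = (-0.071 + 1000) × 1.011553 − 1000 = 1011.481 − 1000 = 11.48 permil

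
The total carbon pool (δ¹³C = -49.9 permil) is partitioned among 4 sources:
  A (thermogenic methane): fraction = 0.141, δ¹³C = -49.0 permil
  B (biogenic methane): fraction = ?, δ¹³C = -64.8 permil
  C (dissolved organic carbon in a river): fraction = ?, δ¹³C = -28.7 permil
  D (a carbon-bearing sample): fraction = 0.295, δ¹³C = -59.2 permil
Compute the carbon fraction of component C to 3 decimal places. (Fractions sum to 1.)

0.305

Let f_C and f_B be the unknown fractions; fractions sum to 1 so f_C + f_B = 0.564.
Mass balance: Σ fᵢ·δᵢ = δ_bulk ⇒ f_C·(-28.7) + f_B·(-64.8) = -49.9 − (-24.373) = -25.527
Substitute f_B = 0.564 − f_C:
f_C·(-28.7 − -64.8) = -25.527 − 0.564×(-64.8) = 11.020
f_C = 11.020 / 36.1 = 0.3053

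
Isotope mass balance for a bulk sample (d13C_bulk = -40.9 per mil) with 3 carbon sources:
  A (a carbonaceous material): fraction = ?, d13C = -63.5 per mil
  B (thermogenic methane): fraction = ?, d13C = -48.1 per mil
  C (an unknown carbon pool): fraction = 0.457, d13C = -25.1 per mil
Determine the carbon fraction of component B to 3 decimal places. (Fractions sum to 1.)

0.328

Let f_B and f_A be the unknown fractions; fractions sum to 1 so f_B + f_A = 0.543.
Mass balance: Σ fᵢ·δᵢ = δ_bulk ⇒ f_B·(-48.1) + f_A·(-63.5) = -40.9 − (-11.471) = -29.429
Substitute f_A = 0.543 − f_B:
f_B·(-48.1 − -63.5) = -29.429 − 0.543×(-63.5) = 5.051
f_B = 5.051 / 15.4 = 0.3280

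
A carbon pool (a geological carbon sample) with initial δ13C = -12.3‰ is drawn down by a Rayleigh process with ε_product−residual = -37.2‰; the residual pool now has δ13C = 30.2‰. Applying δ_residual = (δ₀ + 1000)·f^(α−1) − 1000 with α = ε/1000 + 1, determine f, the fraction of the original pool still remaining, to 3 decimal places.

0.322

α − 1 = ε/1000 = -0.0372
(δ_res + 1000)/(δ₀ + 1000) = (30.2 + 1000)/(-12.3 + 1000) = 1030.2/987.7 = 1.043029
f = 1.043029^(1/-0.0372) = exp(ln(1.043029)/-0.0372) = exp(0.04213/-0.0372)
f = exp(-1.1325) = 0.3222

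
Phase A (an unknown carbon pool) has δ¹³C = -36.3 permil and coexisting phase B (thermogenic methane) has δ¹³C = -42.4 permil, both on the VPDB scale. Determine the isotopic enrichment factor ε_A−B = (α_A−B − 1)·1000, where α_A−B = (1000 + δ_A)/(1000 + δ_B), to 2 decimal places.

α_A−B = (1000 + -36.3) / (1000 + -42.4) = 963.7 / 957.6 = 1.006370
ε_A−B = (1.006370 − 1) × 1000 = 6.370 permil
(The approximation ε ≈ δ_A − δ_B would give 6.1 permil.)

6.37 permil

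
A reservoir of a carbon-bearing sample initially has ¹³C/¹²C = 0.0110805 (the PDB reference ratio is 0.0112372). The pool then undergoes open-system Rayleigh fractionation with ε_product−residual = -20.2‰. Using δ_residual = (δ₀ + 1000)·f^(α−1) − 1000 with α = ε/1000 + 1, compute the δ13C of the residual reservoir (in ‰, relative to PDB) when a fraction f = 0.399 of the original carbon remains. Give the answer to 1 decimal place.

4.5‰

δ₀ = (0.0110805/0.0112372 − 1)×1000 = (0.986055 − 1)×1000 = -13.945‰
α − 1 = ε/1000 = -0.0202
f^(α−1) = 0.399^(-0.0202) = 1.018733
δ_res = (-13.945 + 1000) × 1.018733 − 1000 = 1004.527 − 1000 = 4.53‰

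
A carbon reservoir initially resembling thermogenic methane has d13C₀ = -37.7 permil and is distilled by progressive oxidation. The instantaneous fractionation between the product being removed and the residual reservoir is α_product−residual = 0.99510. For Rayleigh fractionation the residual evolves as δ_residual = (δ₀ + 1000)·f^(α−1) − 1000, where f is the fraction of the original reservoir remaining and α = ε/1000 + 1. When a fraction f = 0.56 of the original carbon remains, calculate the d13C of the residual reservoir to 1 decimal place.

-35.0 permil

Rayleigh residual: δ_res = (δ₀ + 1000)·f^(α−1) − 1000
α − 1 = -0.00490
f^(α−1) = 0.56^(-0.00490) = 1.002845
δ_res = (-37.7 + 1000) × 1.002845 − 1000 = 965.038 − 1000 = -34.96 permil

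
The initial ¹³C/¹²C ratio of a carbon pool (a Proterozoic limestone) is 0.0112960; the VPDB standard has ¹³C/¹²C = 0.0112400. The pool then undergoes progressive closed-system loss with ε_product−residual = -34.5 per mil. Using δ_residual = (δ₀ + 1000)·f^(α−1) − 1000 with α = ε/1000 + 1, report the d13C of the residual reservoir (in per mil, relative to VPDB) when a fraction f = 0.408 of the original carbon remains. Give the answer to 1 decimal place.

36.6 per mil

δ₀ = (0.0112960/0.0112400 − 1)×1000 = (1.004982 − 1)×1000 = 4.982 per mil
α − 1 = ε/1000 = -0.0345
f^(α−1) = 0.408^(-0.0345) = 1.031412
δ_res = (4.982 + 1000) × 1.031412 − 1000 = 1036.551 − 1000 = 36.55 per mil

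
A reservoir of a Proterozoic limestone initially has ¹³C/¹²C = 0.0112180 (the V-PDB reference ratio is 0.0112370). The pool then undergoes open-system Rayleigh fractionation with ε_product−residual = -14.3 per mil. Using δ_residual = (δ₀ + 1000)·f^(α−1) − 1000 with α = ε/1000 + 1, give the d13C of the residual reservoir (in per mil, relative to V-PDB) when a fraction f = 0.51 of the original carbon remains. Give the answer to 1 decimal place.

δ₀ = (0.0112180/0.0112370 − 1)×1000 = (0.998309 − 1)×1000 = -1.691 per mil
α − 1 = ε/1000 = -0.0143
f^(α−1) = 0.51^(-0.0143) = 1.009675
δ_res = (-1.691 + 1000) × 1.009675 − 1000 = 1007.968 − 1000 = 7.97 per mil

8.0 per mil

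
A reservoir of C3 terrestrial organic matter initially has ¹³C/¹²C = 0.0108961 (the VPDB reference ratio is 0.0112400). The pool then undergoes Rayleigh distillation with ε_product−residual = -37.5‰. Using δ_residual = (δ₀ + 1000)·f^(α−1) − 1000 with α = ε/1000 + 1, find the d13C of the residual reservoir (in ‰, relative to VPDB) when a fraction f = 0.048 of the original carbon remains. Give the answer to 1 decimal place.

86.3‰

δ₀ = (0.0108961/0.0112400 − 1)×1000 = (0.969404 − 1)×1000 = -30.596‰
α − 1 = ε/1000 = -0.0375
f^(α−1) = 0.048^(-0.0375) = 1.120607
δ_res = (-30.596 + 1000) × 1.120607 − 1000 = 1086.321 − 1000 = 86.32‰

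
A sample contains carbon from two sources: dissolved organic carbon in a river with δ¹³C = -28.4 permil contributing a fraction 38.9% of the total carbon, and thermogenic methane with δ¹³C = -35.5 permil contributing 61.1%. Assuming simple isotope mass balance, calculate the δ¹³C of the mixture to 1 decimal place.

δ_mix = f_A·δ_A + f_B·δ_B
δ_mix = 0.389 × (-28.4) + 0.611 × (-35.5)
δ_mix = -11.05 + -21.69 = -32.74 permil

-32.7 permil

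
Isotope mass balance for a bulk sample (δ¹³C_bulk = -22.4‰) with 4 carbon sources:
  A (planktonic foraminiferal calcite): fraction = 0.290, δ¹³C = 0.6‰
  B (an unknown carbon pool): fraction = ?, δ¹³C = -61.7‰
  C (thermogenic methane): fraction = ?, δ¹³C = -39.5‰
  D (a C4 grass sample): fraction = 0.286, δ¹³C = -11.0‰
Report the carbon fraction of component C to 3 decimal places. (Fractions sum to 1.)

Let f_C and f_B be the unknown fractions; fractions sum to 1 so f_C + f_B = 0.424.
Mass balance: Σ fᵢ·δᵢ = δ_bulk ⇒ f_C·(-39.5) + f_B·(-61.7) = -22.4 − (-2.972) = -19.428
Substitute f_B = 0.424 − f_C:
f_C·(-39.5 − -61.7) = -19.428 − 0.424×(-61.7) = 6.733
f_C = 6.733 / 22.2 = 0.3033

0.303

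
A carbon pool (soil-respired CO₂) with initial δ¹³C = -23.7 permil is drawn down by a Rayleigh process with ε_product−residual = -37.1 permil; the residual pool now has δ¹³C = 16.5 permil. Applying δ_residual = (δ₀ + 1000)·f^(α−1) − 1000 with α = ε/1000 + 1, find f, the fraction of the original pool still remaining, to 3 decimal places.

0.337

α − 1 = ε/1000 = -0.0371
(δ_res + 1000)/(δ₀ + 1000) = (16.5 + 1000)/(-23.7 + 1000) = 1016.5/976.3 = 1.041176
f = 1.041176^(1/-0.0371) = exp(ln(1.041176)/-0.0371) = exp(0.04035/-0.0371)
f = exp(-1.0876) = 0.3370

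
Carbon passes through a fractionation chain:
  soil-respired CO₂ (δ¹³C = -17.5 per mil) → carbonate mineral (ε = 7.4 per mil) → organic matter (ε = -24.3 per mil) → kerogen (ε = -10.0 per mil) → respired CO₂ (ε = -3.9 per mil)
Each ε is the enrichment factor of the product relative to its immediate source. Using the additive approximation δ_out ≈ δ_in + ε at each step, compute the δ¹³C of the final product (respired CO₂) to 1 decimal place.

step 1: δ ≈ -17.5 + (7.4) = -10.1 per mil
step 2: δ ≈ -10.1 + (-24.3) = -34.4 per mil
step 3: δ ≈ -34.4 + (-10.0) = -44.4 per mil
step 4: δ ≈ -44.4 + (-3.9) = -48.3 per mil

-48.3 per mil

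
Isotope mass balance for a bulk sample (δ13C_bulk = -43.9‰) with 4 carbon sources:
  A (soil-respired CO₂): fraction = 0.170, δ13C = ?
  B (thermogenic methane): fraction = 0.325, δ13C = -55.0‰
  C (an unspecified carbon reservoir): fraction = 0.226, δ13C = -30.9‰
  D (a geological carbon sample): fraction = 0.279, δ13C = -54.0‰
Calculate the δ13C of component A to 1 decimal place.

Isotope mass balance: δ_bulk = Σ fᵢ·δᵢ.
-43.9 = 0.170×δ_A + 0.325×(-55.0) + 0.226×(-30.9) + 0.279×(-54.0)
0.170·δ_A = -43.9 − (-39.924) = -3.976
δ_A = -3.976 / 0.170 = -23.39‰

-23.4‰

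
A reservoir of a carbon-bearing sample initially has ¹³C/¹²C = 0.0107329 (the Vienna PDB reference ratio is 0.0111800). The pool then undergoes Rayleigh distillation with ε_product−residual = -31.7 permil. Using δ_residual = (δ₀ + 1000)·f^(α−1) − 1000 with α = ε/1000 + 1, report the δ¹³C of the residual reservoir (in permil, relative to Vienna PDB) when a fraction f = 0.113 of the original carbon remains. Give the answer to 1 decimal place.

28.7 permil

δ₀ = (0.0107329/0.0111800 − 1)×1000 = (0.960009 − 1)×1000 = -39.991 permil
α − 1 = ε/1000 = -0.0317
f^(α−1) = 0.113^(-0.0317) = 1.071562
δ_res = (-39.991 + 1000) × 1.071562 − 1000 = 1028.709 − 1000 = 28.71 permil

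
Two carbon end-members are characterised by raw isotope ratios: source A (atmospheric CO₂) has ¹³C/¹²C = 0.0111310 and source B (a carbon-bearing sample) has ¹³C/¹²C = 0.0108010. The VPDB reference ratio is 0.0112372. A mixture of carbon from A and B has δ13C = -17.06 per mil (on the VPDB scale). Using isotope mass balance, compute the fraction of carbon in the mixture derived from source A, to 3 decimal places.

δ_A = (0.0111310/0.0112372 − 1)×1000 = (0.990549 − 1)×1000 = -9.451 per mil
δ_B = (0.0108010/0.0112372 − 1)×1000 = (0.961183 − 1)×1000 = -38.817 per mil
f_A = (δ_mix − δ_B)/(δ_A − δ_B) = (-17.06 − (-38.817))/(-9.451 − (-38.817))
f_A = 21.757 / 29.367 = 0.7409

0.741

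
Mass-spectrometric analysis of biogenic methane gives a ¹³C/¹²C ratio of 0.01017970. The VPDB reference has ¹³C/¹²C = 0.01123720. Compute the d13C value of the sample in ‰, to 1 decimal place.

d13C = (R_sample / R_standard − 1) × 1000
R_sample / R_standard = 0.01017970 / 0.01123720 = 0.905893
d13C = (0.905893 − 1) × 1000 = -94.11‰

-94.1‰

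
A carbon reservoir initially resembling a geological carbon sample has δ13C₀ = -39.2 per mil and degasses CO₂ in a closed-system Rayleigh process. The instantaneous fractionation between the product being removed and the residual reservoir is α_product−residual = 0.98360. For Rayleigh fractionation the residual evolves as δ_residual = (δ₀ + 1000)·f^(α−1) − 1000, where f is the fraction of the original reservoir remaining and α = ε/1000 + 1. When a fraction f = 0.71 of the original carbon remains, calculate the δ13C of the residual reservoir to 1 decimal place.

-33.8 per mil

Rayleigh residual: δ_res = (δ₀ + 1000)·f^(α−1) − 1000
α − 1 = -0.01640
f^(α−1) = 0.71^(-0.01640) = 1.005633
δ_res = (-39.2 + 1000) × 1.005633 − 1000 = 966.212 − 1000 = -33.79 per mil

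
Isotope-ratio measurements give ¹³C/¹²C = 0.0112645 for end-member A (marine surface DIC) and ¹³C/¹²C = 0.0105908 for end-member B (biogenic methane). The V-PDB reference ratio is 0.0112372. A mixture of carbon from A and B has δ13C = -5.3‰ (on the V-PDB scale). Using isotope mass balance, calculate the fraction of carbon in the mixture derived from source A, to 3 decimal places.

δ_A = (0.0112645/0.0112372 − 1)×1000 = (1.002429 − 1)×1000 = 2.429‰
δ_B = (0.0105908/0.0112372 − 1)×1000 = (0.942477 − 1)×1000 = -57.523‰
f_A = (δ_mix − δ_B)/(δ_A − δ_B) = (-5.3 − (-57.523))/(2.429 − (-57.523))
f_A = 52.223 / 59.953 = 0.8711

0.871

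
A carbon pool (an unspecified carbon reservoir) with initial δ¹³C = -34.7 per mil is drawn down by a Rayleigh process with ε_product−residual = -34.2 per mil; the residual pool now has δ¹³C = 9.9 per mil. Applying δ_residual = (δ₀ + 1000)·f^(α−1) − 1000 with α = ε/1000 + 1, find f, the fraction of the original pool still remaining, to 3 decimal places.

0.267

α − 1 = ε/1000 = -0.0342
(δ_res + 1000)/(δ₀ + 1000) = (9.9 + 1000)/(-34.7 + 1000) = 1009.9/965.3 = 1.046203
f = 1.046203^(1/-0.0342) = exp(ln(1.046203)/-0.0342) = exp(0.04517/-0.0342)
f = exp(-1.3207) = 0.2670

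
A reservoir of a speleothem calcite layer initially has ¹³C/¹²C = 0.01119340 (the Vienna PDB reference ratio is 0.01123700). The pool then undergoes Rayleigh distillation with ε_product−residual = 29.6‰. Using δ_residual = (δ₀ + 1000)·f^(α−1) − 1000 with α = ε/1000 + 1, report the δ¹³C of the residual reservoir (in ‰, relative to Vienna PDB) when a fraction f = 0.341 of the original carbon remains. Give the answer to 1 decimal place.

δ₀ = (0.01119340/0.01123700 − 1)×1000 = (0.996120 − 1)×1000 = -3.880‰
α − 1 = ε/1000 = 0.0296
f^(α−1) = 0.341^(0.0296) = 0.968656
δ_res = (-3.880 + 1000) × 0.968656 − 1000 = 964.897 − 1000 = -35.10‰

-35.1‰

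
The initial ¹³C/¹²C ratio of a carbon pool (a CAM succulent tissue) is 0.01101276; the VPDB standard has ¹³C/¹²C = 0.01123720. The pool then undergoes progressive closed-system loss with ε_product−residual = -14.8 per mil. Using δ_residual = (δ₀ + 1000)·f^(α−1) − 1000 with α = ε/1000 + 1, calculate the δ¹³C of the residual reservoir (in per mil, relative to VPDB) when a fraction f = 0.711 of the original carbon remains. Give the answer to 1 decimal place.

δ₀ = (0.01101276/0.01123720 − 1)×1000 = (0.980027 − 1)×1000 = -19.973 per mil
α − 1 = ε/1000 = -0.0148
f^(α−1) = 0.711^(-0.0148) = 1.005061
δ_res = (-19.973 + 1000) × 1.005061 − 1000 = 984.987 − 1000 = -15.01 per mil

-15.0 per mil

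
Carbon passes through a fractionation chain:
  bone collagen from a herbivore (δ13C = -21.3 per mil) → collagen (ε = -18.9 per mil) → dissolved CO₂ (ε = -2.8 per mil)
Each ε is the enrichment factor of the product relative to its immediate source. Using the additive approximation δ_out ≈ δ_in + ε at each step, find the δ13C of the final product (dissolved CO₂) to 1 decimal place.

step 1: δ ≈ -21.3 + (-18.9) = -40.2 per mil
step 2: δ ≈ -40.2 + (-2.8) = -43.0 per mil

-43.0 per mil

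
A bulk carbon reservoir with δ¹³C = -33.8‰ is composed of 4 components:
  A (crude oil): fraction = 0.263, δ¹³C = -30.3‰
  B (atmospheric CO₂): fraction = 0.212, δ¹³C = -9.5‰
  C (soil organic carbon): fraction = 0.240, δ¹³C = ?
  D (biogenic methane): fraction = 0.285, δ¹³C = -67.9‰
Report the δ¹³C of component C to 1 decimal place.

-18.6‰

Isotope mass balance: δ_bulk = Σ fᵢ·δᵢ.
-33.8 = 0.263×(-30.3) + 0.212×(-9.5) + 0.240×δ_C + 0.285×(-67.9)
0.240·δ_C = -33.8 − (-29.334) = -4.466
δ_C = -4.466 / 0.240 = -18.61‰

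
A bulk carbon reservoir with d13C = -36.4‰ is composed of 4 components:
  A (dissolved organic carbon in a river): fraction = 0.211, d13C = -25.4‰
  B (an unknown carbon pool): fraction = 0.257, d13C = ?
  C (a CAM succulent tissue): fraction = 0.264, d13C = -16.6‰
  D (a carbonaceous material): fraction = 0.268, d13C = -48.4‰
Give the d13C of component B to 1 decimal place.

-53.3‰

Isotope mass balance: δ_bulk = Σ fᵢ·δᵢ.
-36.4 = 0.211×(-25.4) + 0.257×δ_B + 0.264×(-16.6) + 0.268×(-48.4)
0.257·δ_B = -36.4 − (-22.713) = -13.687
δ_B = -13.687 / 0.257 = -53.26‰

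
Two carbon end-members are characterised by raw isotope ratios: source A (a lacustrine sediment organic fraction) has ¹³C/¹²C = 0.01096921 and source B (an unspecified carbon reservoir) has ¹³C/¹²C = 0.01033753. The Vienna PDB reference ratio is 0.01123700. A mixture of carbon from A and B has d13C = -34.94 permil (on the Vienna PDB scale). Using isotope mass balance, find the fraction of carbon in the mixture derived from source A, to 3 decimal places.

0.802

δ_A = (0.01096921/0.01123700 − 1)×1000 = (0.976169 − 1)×1000 = -23.831 permil
δ_B = (0.01033753/0.01123700 − 1)×1000 = (0.919955 − 1)×1000 = -80.045 permil
f_A = (δ_mix − δ_B)/(δ_A − δ_B) = (-34.94 − (-80.045))/(-23.831 − (-80.045))
f_A = 45.105 / 56.214 = 0.8024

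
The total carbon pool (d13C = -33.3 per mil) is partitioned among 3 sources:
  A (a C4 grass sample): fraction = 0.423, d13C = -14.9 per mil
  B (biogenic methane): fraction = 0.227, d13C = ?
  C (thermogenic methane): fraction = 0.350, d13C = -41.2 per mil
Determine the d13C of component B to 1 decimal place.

-55.4 per mil

Isotope mass balance: δ_bulk = Σ fᵢ·δᵢ.
-33.3 = 0.423×(-14.9) + 0.227×δ_B + 0.350×(-41.2)
0.227·δ_B = -33.3 − (-20.723) = -12.577
δ_B = -12.577 / 0.227 = -55.41 per mil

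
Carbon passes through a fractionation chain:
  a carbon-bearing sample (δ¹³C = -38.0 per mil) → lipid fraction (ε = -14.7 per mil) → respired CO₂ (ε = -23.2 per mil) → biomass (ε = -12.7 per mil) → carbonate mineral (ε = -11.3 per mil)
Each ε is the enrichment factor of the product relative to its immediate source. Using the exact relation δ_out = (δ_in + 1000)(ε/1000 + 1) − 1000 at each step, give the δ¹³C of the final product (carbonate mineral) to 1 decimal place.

step 1: δ = (-38.00 + 1000)·(-14.7/1000 + 1) − 1000 = -52.14 per mil
step 2: δ = (-52.14 + 1000)·(-23.2/1000 + 1) − 1000 = -74.13 per mil
step 3: δ = (-74.13 + 1000)·(-12.7/1000 + 1) − 1000 = -85.89 per mil
step 4: δ = (-85.89 + 1000)·(-11.3/1000 + 1) − 1000 = -96.22 per mil

-96.2 per mil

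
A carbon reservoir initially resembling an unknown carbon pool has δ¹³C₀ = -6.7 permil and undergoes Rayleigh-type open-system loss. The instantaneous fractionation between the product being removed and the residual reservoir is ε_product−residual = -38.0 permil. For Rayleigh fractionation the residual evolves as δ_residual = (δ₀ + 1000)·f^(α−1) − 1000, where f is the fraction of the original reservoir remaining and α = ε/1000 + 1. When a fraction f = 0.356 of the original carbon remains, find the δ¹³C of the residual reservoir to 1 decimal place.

Rayleigh residual: δ_res = (δ₀ + 1000)·f^(α−1) − 1000
α = ε/1000 + 1 = 0.96200, so α − 1 = -0.03800
f^(α−1) = 0.356^(-0.03800) = 1.040028
δ_res = (-6.7 + 1000) × 1.040028 − 1000 = 1033.059 − 1000 = 33.06 permil

33.1 permil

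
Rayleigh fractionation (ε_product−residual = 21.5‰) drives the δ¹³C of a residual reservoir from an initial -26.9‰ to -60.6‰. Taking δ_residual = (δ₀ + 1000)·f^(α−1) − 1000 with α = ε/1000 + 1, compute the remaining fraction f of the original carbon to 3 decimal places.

α − 1 = ε/1000 = 0.0215
(δ_res + 1000)/(δ₀ + 1000) = (-60.6 + 1000)/(-26.9 + 1000) = 939.4/973.1 = 0.965368
f = 0.965368^(1/0.0215) = exp(ln(0.965368)/0.0215) = exp(-0.03525/0.0215)
f = exp(-1.6393) = 0.1941

0.194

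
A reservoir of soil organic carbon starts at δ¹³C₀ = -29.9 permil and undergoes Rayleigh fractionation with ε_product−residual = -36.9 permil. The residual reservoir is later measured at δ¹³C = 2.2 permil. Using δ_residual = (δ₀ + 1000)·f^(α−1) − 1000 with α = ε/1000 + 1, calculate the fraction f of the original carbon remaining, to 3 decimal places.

α − 1 = ε/1000 = -0.0369
(δ_res + 1000)/(δ₀ + 1000) = (2.2 + 1000)/(-29.9 + 1000) = 1002.2/970.1 = 1.033089
f = 1.033089^(1/-0.0369) = exp(ln(1.033089)/-0.0369) = exp(0.03255/-0.0369)
f = exp(-0.8822) = 0.4139

0.414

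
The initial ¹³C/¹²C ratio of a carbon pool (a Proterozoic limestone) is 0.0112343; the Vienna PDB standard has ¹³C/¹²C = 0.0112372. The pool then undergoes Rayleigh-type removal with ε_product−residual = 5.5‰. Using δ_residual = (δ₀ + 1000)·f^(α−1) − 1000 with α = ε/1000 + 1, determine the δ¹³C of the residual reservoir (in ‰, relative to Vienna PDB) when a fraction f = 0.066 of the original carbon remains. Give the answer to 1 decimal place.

δ₀ = (0.0112343/0.0112372 − 1)×1000 = (0.999742 − 1)×1000 = -0.258‰
α − 1 = ε/1000 = 0.0055
f^(α−1) = 0.066^(0.0055) = 0.985162
δ_res = (-0.258 + 1000) × 0.985162 − 1000 = 984.907 − 1000 = -15.09‰

-15.1‰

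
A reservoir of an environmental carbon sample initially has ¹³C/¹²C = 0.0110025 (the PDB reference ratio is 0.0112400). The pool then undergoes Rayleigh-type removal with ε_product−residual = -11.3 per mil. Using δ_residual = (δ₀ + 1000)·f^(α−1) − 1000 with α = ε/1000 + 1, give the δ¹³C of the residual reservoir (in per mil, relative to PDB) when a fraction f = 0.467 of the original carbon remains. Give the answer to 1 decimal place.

δ₀ = (0.0110025/0.0112400 − 1)×1000 = (0.978870 − 1)×1000 = -21.130 per mil
α − 1 = ε/1000 = -0.0113
f^(α−1) = 0.467^(-0.0113) = 1.008641
δ_res = (-21.130 + 1000) × 1.008641 − 1000 = 987.329 − 1000 = -12.67 per mil

-12.7 per mil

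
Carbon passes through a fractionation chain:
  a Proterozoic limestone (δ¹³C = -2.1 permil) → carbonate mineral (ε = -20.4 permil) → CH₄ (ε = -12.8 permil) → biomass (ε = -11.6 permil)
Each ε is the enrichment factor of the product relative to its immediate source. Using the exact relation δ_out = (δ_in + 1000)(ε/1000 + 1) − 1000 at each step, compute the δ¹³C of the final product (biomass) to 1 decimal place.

-46.2 permil

step 1: δ = (-2.10 + 1000)·(-20.4/1000 + 1) − 1000 = -22.46 permil
step 2: δ = (-22.46 + 1000)·(-12.8/1000 + 1) − 1000 = -34.97 permil
step 3: δ = (-34.97 + 1000)·(-11.6/1000 + 1) − 1000 = -46.16 permil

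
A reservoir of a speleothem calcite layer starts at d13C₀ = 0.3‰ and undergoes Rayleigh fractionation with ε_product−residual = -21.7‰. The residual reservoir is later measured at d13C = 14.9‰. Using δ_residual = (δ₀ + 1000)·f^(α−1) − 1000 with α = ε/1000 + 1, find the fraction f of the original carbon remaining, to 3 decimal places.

α − 1 = ε/1000 = -0.0217
(δ_res + 1000)/(δ₀ + 1000) = (14.9 + 1000)/(0.3 + 1000) = 1014.9/1000.3 = 1.014596
f = 1.014596^(1/-0.0217) = exp(ln(1.014596)/-0.0217) = exp(0.01449/-0.0217)
f = exp(-0.6677) = 0.5129

0.513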